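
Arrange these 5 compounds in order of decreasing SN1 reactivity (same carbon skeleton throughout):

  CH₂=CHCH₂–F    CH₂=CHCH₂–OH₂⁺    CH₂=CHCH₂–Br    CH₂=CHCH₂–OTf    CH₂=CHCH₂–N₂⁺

Identical carbon frameworks mean the comparison reduces to leaving-group quality.
Leaving-group ability tracks the stability of the departed species; conjugate-acid pKₐ is the usual yardstick (lower pKₐ → better LG).
CH₂=CHCH₂–N₂⁺ loses N₂: no meaningful conjugate acid; N₂ departs as an exceptionally stable neutral molecule
CH₂=CHCH₂–OTf loses OTf⁻: pKₐ(CF₃SO₃H (triflic acid)) ≈ -14
CH₂=CHCH₂–Br loses Br⁻: pKₐ(HBr) ≈ -9
CH₂=CHCH₂–OH₂⁺ loses H₂O: pKₐ(H₃O⁺) ≈ -1.7
CH₂=CHCH₂–F loses F⁻: pKₐ(HF) ≈ 3.2

CH₂=CHCH₂–N₂⁺ > CH₂=CHCH₂–OTf > CH₂=CHCH₂–Br > CH₂=CHCH₂–OH₂⁺ > CH₂=CHCH₂–F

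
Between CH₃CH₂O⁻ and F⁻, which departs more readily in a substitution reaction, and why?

F⁻ is the better leaving group.
pKₐ(HF) ≈ 3.2 versus pKₐ(CH₃CH₂OH) ≈ 16: F⁻ is the much weaker base.
Small and strongly basic; the poor halide leaving group.

F⁻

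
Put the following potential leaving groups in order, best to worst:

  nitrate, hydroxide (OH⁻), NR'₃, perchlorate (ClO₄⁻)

Rank by basicity of the departing species: weakest base leaves most easily.
perchlorate (ClO₄⁻): pKₐ(HClO₄) ≈ -10
nitrate: pKₐ(HNO₃) ≈ -1.3
NR'₃: pKₐ(R'₃NH⁺) ≈ 10.7
hydroxide (OH⁻): pKₐ(H₂O) ≈ 15.7

perchlorate (ClO₄⁻) > nitrate > NR'₃ > hydroxide (OH⁻)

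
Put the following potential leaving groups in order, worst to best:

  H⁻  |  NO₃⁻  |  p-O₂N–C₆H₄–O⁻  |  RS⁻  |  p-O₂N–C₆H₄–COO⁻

A good leaving group is a weak base: the lower the pKₐ of its conjugate acid, the more readily it departs.
NO₃⁻: pKₐ(HNO₃) ≈ -1.3 — resonance-delocalised over three oxygens
p-O₂N–C₆H₄–COO⁻: pKₐ(p-nitrobenzoic acid) ≈ 3.4
p-O₂N–C₆H₄–O⁻: pKₐ(p-nitrophenol) ≈ 7.2 — nitro group delocalises the charge; the classic chromogenic LG
RS⁻: pKₐ(RSH (a thiol)) ≈ 10.5
H⁻: pKₐ(H₂) ≈ 36 — extremely strong base; leaves only in special hydride-transfer contexts
Listed from poorest to best leaving group as asked.

H⁻ < RS⁻ < p-O₂N–C₆H₄–O⁻ < p-O₂N–C₆H₄–COO⁻ < NO₃⁻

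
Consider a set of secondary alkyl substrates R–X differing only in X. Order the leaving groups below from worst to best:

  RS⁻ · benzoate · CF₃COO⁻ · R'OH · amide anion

R'OH: pKₐ(R'OH₂⁺) ≈ -2.4 — neutral; leaves from a protonated ether (an oxonium ion, R–O(H)R'⁺)
CF₃COO⁻: pKₐ(CF₃COOH) ≈ 0.2
benzoate: pKₐ(C₆H₅COOH) ≈ 4.2
RS⁻: pKₐ(RSH (a thiol)) ≈ 10.5
amide anion: pKₐ(NH₃) ≈ 38
Reversing gives the worst-to-best order requested.

amide anion < RS⁻ < benzoate < CF₃COO⁻ < R'OH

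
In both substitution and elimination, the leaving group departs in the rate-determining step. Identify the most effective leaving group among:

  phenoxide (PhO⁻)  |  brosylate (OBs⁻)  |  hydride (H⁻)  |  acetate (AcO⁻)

brosylate (OBs⁻)

brosylate (OBs⁻): pKₐ(p-BrC₆H₄SO₃H) ≈ -2.8
acetate (AcO⁻): pKₐ(CH₃COOH) ≈ 4.8
phenoxide (PhO⁻): pKₐ(C₆H₅OH (phenol)) ≈ 10
hydride (H⁻): pKₐ(H₂) ≈ 36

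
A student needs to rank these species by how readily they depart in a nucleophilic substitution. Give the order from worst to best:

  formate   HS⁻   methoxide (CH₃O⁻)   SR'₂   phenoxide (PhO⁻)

The more stable X⁻ (or X) is on its own — i.e. the weaker a base it is — the better a leaving group it makes.
SR'₂: pKₐ(R'₂SH⁺) ≈ -7
formate: pKₐ(HCOOH) ≈ 3.8
HS⁻: pKₐ(H₂S) ≈ 7
phenoxide (PhO⁻): pKₐ(C₆H₅OH (phenol)) ≈ 10
methoxide (CH₃O⁻): pKₐ(CH₃OH) ≈ 15.5
Reversing gives the worst-to-best order requested.

methoxide (CH₃O⁻) < phenoxide (PhO⁻) < HS⁻ < formate < SR'₂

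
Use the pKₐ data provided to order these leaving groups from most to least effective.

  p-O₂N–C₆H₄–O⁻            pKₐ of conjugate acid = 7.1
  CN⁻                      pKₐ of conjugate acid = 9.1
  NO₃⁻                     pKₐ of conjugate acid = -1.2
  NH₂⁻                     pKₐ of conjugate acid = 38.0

NO₃⁻ > p-O₂N–C₆H₄–O⁻ > CN⁻ > NH₂⁻

Lower conjugate-acid pKₐ ⇒ weaker base ⇒ better leaving group.
Sorting by the given values: NO₃⁻ (-1.2), p-O₂N–C₆H₄–O⁻ (7.1), CN⁻ (9.1), NH₂⁻ (38.0).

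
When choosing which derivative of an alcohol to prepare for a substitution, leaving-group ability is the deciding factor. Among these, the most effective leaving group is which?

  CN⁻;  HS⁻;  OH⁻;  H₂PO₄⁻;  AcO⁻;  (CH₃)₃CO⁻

H₂PO₄⁻: pKₐ(H₃PO₄) ≈ 2.1
AcO⁻: pKₐ(CH₃COOH) ≈ 4.8
HS⁻: pKₐ(H₂S) ≈ 7
CN⁻: pKₐ(HCN) ≈ 9.2
OH⁻: pKₐ(H₂O) ≈ 15.7
(CH₃)₃CO⁻: pKₐ(t-BuOH) ≈ 18

H₂PO₄⁻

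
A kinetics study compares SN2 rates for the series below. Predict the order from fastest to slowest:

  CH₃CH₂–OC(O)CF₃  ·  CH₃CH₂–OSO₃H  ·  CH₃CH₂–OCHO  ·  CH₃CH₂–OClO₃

CH₃CH₂–OClO₃ > CH₃CH₂–OSO₃H > CH₃CH₂–OC(O)CF₃ > CH₃CH₂–OCHO

Identical carbon frameworks mean the comparison reduces to leaving-group quality.
Rank by basicity of the departing species: weakest base leaves most easily.
CH₃CH₂–OClO₃ loses ClO₄⁻: pKₐ(HClO₄) ≈ -10
CH₃CH₂–OSO₃H loses HSO₄⁻: pKₐ(H₂SO₄) ≈ -3
CH₃CH₂–OC(O)CF₃ loses CF₃COO⁻: pKₐ(CF₃COOH) ≈ 0.2
CH₃CH₂–OCHO loses HCOO⁻: pKₐ(HCOOH) ≈ 3.8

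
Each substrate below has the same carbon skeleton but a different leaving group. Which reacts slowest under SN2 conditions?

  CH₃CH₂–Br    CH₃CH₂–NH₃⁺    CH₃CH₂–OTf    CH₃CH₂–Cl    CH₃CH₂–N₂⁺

The skeletons are identical, so relative rate is governed entirely by leaving-group ability.
A good leaving group is a weak base: the lower the pKₐ of its conjugate acid, the more readily it departs.
CH₃CH₂–N₂⁺ loses N₂: no meaningful conjugate acid; N₂ departs as an exceptionally stable neutral molecule
CH₃CH₂–OTf loses OTf⁻: pKₐ(CF₃SO₃H (triflic acid)) ≈ -14
CH₃CH₂–Br loses Br⁻: pKₐ(HBr) ≈ -9
CH₃CH₂–Cl loses Cl⁻: pKₐ(HCl) ≈ -7
CH₃CH₂–NH₃⁺ loses NH₃: pKₐ(NH₄⁺) ≈ 9.2

CH₃CH₂–NH₃⁺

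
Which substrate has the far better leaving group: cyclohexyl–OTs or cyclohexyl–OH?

cyclohexyl–OTs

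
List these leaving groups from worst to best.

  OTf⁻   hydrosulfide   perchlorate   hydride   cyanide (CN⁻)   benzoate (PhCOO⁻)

hydride < cyanide (CN⁻) < hydrosulfide < benzoate (PhCOO⁻) < perchlorate < OTf⁻

Leaving-group ability tracks the stability of the departed species; conjugate-acid pKₐ is the usual yardstick (lower pKₐ → better LG).
OTf⁻: pKₐ(CF₃SO₃H (triflic acid)) ≈ -14 — charge spread over three oxygens and a CF₃ group; the premier leaving group in synthesis
perchlorate: pKₐ(HClO₄) ≈ -10
benzoate (PhCOO⁻): pKₐ(C₆H₅COOH) ≈ 4.2 — aryl carboxylate
hydrosulfide: pKₐ(H₂S) ≈ 7 — larger and more polarisable than the oxygen analogue
cyanide (CN⁻): pKₐ(HCN) ≈ 9.2 — sp carbon stabilises the charge somewhat, but still a poor LG
hydride: pKₐ(H₂) ≈ 36 — extremely strong base; leaves only in special hydride-transfer contexts
Listed from poorest to best leaving group as asked.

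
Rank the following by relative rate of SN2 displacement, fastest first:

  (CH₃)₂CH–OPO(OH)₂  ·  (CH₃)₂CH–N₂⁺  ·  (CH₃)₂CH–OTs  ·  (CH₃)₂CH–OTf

(CH₃)₂CH–N₂⁺ > (CH₃)₂CH–OTf > (CH₃)₂CH–OTs > (CH₃)₂CH–OPO(OH)₂

Identical carbon frameworks mean the comparison reduces to leaving-group quality.
A good leaving group is a weak base: the lower the pKₐ of its conjugate acid, the more readily it departs.
(CH₃)₂CH–N₂⁺ loses N₂: no meaningful conjugate acid; N₂ departs as an exceptionally stable neutral molecule
(CH₃)₂CH–OTf loses OTf⁻: pKₐ(CF₃SO₃H (triflic acid)) ≈ -14
(CH₃)₂CH–OTs loses OTs⁻: pKₐ(p-CH₃C₆H₄SO₃H (TsOH)) ≈ -2.8
(CH₃)₂CH–OPO(OH)₂ loses H₂PO₄⁻: pKₐ(H₃PO₄) ≈ 2.1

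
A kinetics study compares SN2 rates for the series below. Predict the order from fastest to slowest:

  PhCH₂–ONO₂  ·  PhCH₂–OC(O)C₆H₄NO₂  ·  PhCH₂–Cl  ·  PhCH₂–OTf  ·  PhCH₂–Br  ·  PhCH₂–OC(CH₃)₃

PhCH₂–OTf > PhCH₂–Br > PhCH₂–Cl > PhCH₂–ONO₂ > PhCH₂–OC(O)C₆H₄NO₂ > PhCH₂–OC(CH₃)₃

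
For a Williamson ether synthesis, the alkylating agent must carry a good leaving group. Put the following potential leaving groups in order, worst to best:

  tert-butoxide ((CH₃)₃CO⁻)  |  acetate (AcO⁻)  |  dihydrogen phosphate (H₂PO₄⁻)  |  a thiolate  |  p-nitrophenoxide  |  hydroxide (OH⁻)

dihydrogen phosphate (H₂PO₄⁻): pKₐ(H₃PO₄) ≈ 2.1
acetate (AcO⁻): pKₐ(CH₃COOH) ≈ 4.8
p-nitrophenoxide: pKₐ(p-nitrophenol) ≈ 7.2
a thiolate: pKₐ(RSH (a thiol)) ≈ 10.5
hydroxide (OH⁻): pKₐ(H₂O) ≈ 15.7
tert-butoxide ((CH₃)₃CO⁻): pKₐ(t-BuOH) ≈ 18
Reversing gives the worst-to-best order requested.

tert-butoxide ((CH₃)₃CO⁻) < hydroxide (OH⁻) < a thiolate < p-nitrophenoxide < acetate (AcO⁻) < dihydrogen phosphate (H₂PO₄⁻)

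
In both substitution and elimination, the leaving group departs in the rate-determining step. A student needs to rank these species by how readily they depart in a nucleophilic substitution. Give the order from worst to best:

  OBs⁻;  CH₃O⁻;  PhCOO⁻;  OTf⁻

The more stable X⁻ (or X) is on its own — i.e. the weaker a base it is — the better a leaving group it makes.
OTf⁻: pKₐ(CF₃SO₃H (triflic acid)) ≈ -14
OBs⁻: pKₐ(p-BrC₆H₄SO₃H) ≈ -2.8
PhCOO⁻: pKₐ(C₆H₅COOH) ≈ 4.2
CH₃O⁻: pKₐ(CH₃OH) ≈ 15.5
Listed from poorest to best leaving group as asked.

CH₃O⁻ < PhCOO⁻ < OBs⁻ < OTf⁻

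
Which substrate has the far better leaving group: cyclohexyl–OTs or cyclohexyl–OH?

From cyclohexyl–OH the departing group would be OH⁻ (pKₐ(H₂O) ≈ 15.7). Strong base; essentially never leaves without prior activation.
From cyclohexyl–OTs the leaving group is OTs⁻ (pKₐ(p-CH₃C₆H₄SO₃H (TsOH)) ≈ -2.8). Resonance-delocalised arenesulfonate.
(In practice cyclohexyl–OTs is made from cyclohexyl–OH by treatment with TsCl / pyridine, converting the hydroxyl into a tosylate.)

cyclohexyl–OTs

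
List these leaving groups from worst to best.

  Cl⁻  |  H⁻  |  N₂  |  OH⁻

H⁻ < OH⁻ < Cl⁻ < N₂

The more stable X⁻ (or X) is on its own — i.e. the weaker a base it is — the better a leaving group it makes.
N₂: no meaningful conjugate acid; N₂ departs as an exceptionally stable neutral molecule
Cl⁻: pKₐ(HCl) ≈ -7
OH⁻: pKₐ(H₂O) ≈ 15.7
H⁻: pKₐ(H₂) ≈ 36
Reversing gives the worst-to-best order requested.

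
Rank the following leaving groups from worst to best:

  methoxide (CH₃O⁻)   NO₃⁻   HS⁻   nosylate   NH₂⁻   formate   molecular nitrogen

NH₂⁻ < methoxide (CH₃O⁻) < HS⁻ < formate < NO₃⁻ < nosylate < molecular nitrogen

molecular nitrogen: no meaningful conjugate acid; N₂ departs as an exceptionally stable neutral molecule
nosylate: pKₐ(p-O₂NC₆H₄SO₃H) ≈ -3.5
NO₃⁻: pKₐ(HNO₃) ≈ -1.3 — resonance-delocalised over three oxygens
formate: pKₐ(HCOOH) ≈ 3.8 — resonance-stabilised carboxylate
HS⁻: pKₐ(H₂S) ≈ 7 — larger and more polarisable than the oxygen analogue
methoxide (CH₃O⁻): pKₐ(CH₃OH) ≈ 15.5 — strong base; alkoxides do not leave unassisted
NH₂⁻: pKₐ(NH₃) ≈ 38
Listed from poorest to best leaving group as asked.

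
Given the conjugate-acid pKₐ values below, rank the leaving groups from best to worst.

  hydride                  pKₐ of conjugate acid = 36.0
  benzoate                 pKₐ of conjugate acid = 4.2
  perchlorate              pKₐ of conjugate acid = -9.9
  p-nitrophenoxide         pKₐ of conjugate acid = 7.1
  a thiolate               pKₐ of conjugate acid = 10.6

perchlorate > benzoate > p-nitrophenoxide > a thiolate > hydride

Lower conjugate-acid pKₐ ⇒ weaker base ⇒ better leaving group.
Sorting by the given values: perchlorate (-9.9), benzoate (4.2), p-nitrophenoxide (7.1), a thiolate (10.6), hydride (36.0).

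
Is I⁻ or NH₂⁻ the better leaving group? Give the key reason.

I⁻ is the better leaving group.
pKₐ(HI) ≈ -10 versus pKₐ(NH₃) ≈ 38: I⁻ is the much weaker base.
Large, highly polarisable; very weak base.

I⁻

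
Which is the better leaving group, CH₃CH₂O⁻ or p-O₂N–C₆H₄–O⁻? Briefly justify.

p-O₂N–C₆H₄–O⁻

p-O₂N–C₆H₄–O⁻ is the better leaving group.
pKₐ(p-nitrophenol) ≈ 7.2 versus pKₐ(CH₃CH₂OH) ≈ 16: p-O₂N–C₆H₄–O⁻ is the much weaker base.
Nitro group delocalises the charge; the classic chromogenic LG.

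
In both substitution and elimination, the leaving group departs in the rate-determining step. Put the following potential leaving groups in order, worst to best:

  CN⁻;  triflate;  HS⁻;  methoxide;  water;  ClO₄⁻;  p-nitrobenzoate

Leaving-group ability tracks the stability of the departed species; conjugate-acid pKₐ is the usual yardstick (lower pKₐ → better LG).
triflate: pKₐ(CF₃SO₃H (triflic acid)) ≈ -14
ClO₄⁻: pKₐ(HClO₄) ≈ -10
water: pKₐ(H₃O⁺) ≈ -1.7
p-nitrobenzoate: pKₐ(p-nitrobenzoic acid) ≈ 3.4
HS⁻: pKₐ(H₂S) ≈ 7
CN⁻: pKₐ(HCN) ≈ 9.2
methoxide: pKₐ(CH₃OH) ≈ 15.5
The question asks for worst first, so the sequence is read in increasing leaving-group ability.

methoxide < CN⁻ < HS⁻ < p-nitrobenzoate < water < ClO₄⁻ < triflate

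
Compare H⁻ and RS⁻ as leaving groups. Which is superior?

RS⁻

RS⁻ is the better leaving group.
pKₐ(RSH (a thiol)) ≈ 10.5 versus pKₐ(H₂) ≈ 36: RS⁻ is the much weaker base.
Moderately basic; rarely leaves without activation.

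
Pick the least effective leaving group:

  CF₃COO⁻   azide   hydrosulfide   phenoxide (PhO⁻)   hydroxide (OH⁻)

CF₃COO⁻: pKₐ(CF₃COOH) ≈ 0.2
azide: pKₐ(HN₃) ≈ 4.7
hydrosulfide: pKₐ(H₂S) ≈ 7
phenoxide (PhO⁻): pKₐ(C₆H₅OH (phenol)) ≈ 10
hydroxide (OH⁻): pKₐ(H₂O) ≈ 15.7

hydroxide (OH⁻)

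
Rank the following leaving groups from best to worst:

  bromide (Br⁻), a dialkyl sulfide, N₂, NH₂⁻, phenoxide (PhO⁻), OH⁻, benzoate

N₂: no meaningful conjugate acid; N₂ departs as an exceptionally stable neutral molecule
bromide (Br⁻): pKₐ(HBr) ≈ -9
a dialkyl sulfide: pKₐ(R'₂SH⁺) ≈ -7
benzoate: pKₐ(C₆H₅COOH) ≈ 4.2
phenoxide (PhO⁻): pKₐ(C₆H₅OH (phenol)) ≈ 10
OH⁻: pKₐ(H₂O) ≈ 15.7
NH₂⁻: pKₐ(NH₃) ≈ 38

N₂ > bromide (Br⁻) > a dialkyl sulfide > benzoate > phenoxide (PhO⁻) > OH⁻ > NH₂⁻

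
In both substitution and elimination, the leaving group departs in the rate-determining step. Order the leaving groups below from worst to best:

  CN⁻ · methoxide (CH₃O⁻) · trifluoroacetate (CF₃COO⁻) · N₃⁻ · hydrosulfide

Leaving-group ability tracks the stability of the departed species; conjugate-acid pKₐ is the usual yardstick (lower pKₐ → better LG).
trifluoroacetate (CF₃COO⁻): pKₐ(CF₃COOH) ≈ 0.2
N₃⁻: pKₐ(HN₃) ≈ 4.7
hydrosulfide: pKₐ(H₂S) ≈ 7
CN⁻: pKₐ(HCN) ≈ 9.2
methoxide (CH₃O⁻): pKₐ(CH₃OH) ≈ 15.5
Listed from poorest to best leaving group as asked.

methoxide (CH₃O⁻) < CN⁻ < hydrosulfide < N₃⁻ < trifluoroacetate (CF₃COO⁻)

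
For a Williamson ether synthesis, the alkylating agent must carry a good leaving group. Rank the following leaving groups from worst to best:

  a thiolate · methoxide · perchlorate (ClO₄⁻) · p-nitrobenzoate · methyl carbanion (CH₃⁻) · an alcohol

methyl carbanion (CH₃⁻) < methoxide < a thiolate < p-nitrobenzoate < an alcohol < perchlorate (ClO₄⁻)

A good leaving group is a weak base: the lower the pKₐ of its conjugate acid, the more readily it departs.
perchlorate (ClO₄⁻): pKₐ(HClO₄) ≈ -10
an alcohol: pKₐ(R'OH₂⁺) ≈ -2.4
p-nitrobenzoate: pKₐ(p-nitrobenzoic acid) ≈ 3.4
a thiolate: pKₐ(RSH (a thiol)) ≈ 10.5
methoxide: pKₐ(CH₃OH) ≈ 15.5
methyl carbanion (CH₃⁻): pKₐ(CH₄) ≈ 48
Reversing gives the worst-to-best order requested.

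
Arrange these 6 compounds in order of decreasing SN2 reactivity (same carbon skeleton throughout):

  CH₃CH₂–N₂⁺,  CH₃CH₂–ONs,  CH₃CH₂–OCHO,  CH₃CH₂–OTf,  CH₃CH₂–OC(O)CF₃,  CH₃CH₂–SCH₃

CH₃CH₂–N₂⁺ > CH₃CH₂–OTf > CH₃CH₂–ONs > CH₃CH₂–OC(O)CF₃ > CH₃CH₂–OCHO > CH₃CH₂–SCH₃

Identical carbon frameworks mean the comparison reduces to leaving-group quality.
Rank by basicity of the departing species: weakest base leaves most easily.
CH₃CH₂–N₂⁺ loses N₂: no meaningful conjugate acid; N₂ departs as an exceptionally stable neutral molecule
CH₃CH₂–OTf loses OTf⁻: pKₐ(CF₃SO₃H (triflic acid)) ≈ -14
CH₃CH₂–ONs loses ONs⁻: pKₐ(p-O₂NC₆H₄SO₃H) ≈ -3.5
CH₃CH₂–OC(O)CF₃ loses CF₃COO⁻: pKₐ(CF₃COOH) ≈ 0.2
CH₃CH₂–OCHO loses HCOO⁻: pKₐ(HCOOH) ≈ 3.8
CH₃CH₂–SCH₃ loses RS⁻: pKₐ(RSH (a thiol)) ≈ 10.5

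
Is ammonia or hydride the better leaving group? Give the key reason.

ammonia is the better leaving group.
pKₐ(NH₄⁺) ≈ 9.2 versus pKₐ(H₂) ≈ 36: ammonia is the much weaker base.
Neutral but moderately basic; leaves from R–NH₃⁺.

ammonia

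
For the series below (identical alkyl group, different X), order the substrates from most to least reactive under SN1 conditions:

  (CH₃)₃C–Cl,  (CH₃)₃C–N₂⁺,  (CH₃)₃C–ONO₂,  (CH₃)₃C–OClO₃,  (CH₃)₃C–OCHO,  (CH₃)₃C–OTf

(CH₃)₃C–N₂⁺ > (CH₃)₃C–OTf > (CH₃)₃C–OClO₃ > (CH₃)₃C–Cl > (CH₃)₃C–ONO₂ > (CH₃)₃C–OCHO

Identical carbon frameworks mean the comparison reduces to leaving-group quality.
The more stable X⁻ (or X) is on its own — i.e. the weaker a base it is — the better a leaving group it makes.
(CH₃)₃C–N₂⁺ loses N₂: no meaningful conjugate acid; N₂ departs as an exceptionally stable neutral molecule
(CH₃)₃C–OTf loses OTf⁻: pKₐ(CF₃SO₃H (triflic acid)) ≈ -14
(CH₃)₃C–OClO₃ loses ClO₄⁻: pKₐ(HClO₄) ≈ -10
(CH₃)₃C–Cl loses Cl⁻: pKₐ(HCl) ≈ -7
(CH₃)₃C–ONO₂ loses NO₃⁻: pKₐ(HNO₃) ≈ -1.3
(CH₃)₃C–OCHO loses HCOO⁻: pKₐ(HCOOH) ≈ 3.8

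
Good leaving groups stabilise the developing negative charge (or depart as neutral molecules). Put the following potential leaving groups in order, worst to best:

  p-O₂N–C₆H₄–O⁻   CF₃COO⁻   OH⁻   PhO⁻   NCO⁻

OH⁻ < PhO⁻ < p-O₂N–C₆H₄–O⁻ < NCO⁻ < CF₃COO⁻

The more stable X⁻ (or X) is on its own — i.e. the weaker a base it is — the better a leaving group it makes.
CF₃COO⁻: pKₐ(CF₃COOH) ≈ 0.2
NCO⁻: pKₐ(HOCN) ≈ 3.5 — resonance between N and O
p-O₂N–C₆H₄–O⁻: pKₐ(p-nitrophenol) ≈ 7.2 — nitro group delocalises the charge; the classic chromogenic LG
PhO⁻: pKₐ(C₆H₅OH (phenol)) ≈ 10
OH⁻: pKₐ(H₂O) ≈ 15.7 — strong base; essentially never leaves without prior activation
Listed from poorest to best leaving group as asked.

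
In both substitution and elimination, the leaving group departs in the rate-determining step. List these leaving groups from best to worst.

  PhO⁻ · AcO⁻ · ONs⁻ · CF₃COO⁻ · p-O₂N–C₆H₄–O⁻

The more stable X⁻ (or X) is on its own — i.e. the weaker a base it is — the better a leaving group it makes.
ONs⁻: pKₐ(p-O₂NC₆H₄SO₃H) ≈ -3.5
CF₃COO⁻: pKₐ(CF₃COOH) ≈ 0.2 — strongly electron-withdrawing CF₃ stabilises the carboxylate
AcO⁻: pKₐ(CH₃COOH) ≈ 4.8 — resonance-stabilised but still a weak base
p-O₂N–C₆H₄–O⁻: pKₐ(p-nitrophenol) ≈ 7.2 — nitro group delocalises the charge; the classic chromogenic LG
PhO⁻: pKₐ(C₆H₅OH (phenol)) ≈ 10 — resonance into the ring helps, but still a poor LG

ONs⁻ > CF₃COO⁻ > AcO⁻ > p-O₂N–C₆H₄–O⁻ > PhO⁻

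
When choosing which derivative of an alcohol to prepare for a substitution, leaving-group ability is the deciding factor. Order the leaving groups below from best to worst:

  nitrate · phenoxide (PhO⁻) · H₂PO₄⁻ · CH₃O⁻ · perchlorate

A good leaving group is a weak base: the lower the pKₐ of its conjugate acid, the more readily it departs.
perchlorate: pKₐ(HClO₄) ≈ -10
nitrate: pKₐ(HNO₃) ≈ -1.3
H₂PO₄⁻: pKₐ(H₃PO₄) ≈ 2.1
phenoxide (PhO⁻): pKₐ(C₆H₅OH (phenol)) ≈ 10
CH₃O⁻: pKₐ(CH₃OH) ≈ 15.5

perchlorate > nitrate > H₂PO₄⁻ > phenoxide (PhO⁻) > CH₃O⁻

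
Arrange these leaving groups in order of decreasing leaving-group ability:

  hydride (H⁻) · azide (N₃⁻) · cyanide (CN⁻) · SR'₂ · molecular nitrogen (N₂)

molecular nitrogen (N₂) > SR'₂ > azide (N₃⁻) > cyanide (CN⁻) > hydride (H⁻)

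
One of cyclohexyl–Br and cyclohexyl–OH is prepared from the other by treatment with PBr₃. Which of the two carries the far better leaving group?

cyclohexyl–Br

From cyclohexyl–OH the departing group would be OH⁻ (pKₐ(H₂O) ≈ 15.7). Strong base; essentially never leaves without prior activation.
From cyclohexyl–Br the leaving group is Br⁻ (pKₐ(HBr) ≈ -9). Weak base; good leaving group.
Treatment with PBr₃ works by replacing the hydroxyl with bromide, making cyclohexyl–Br enormously more reactive.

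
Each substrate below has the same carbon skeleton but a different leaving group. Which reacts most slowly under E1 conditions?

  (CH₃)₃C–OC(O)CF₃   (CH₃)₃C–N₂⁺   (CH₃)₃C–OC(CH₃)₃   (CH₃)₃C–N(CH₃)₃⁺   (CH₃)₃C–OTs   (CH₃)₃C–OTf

Identical carbon frameworks mean the comparison reduces to leaving-group quality.
The more stable X⁻ (or X) is on its own — i.e. the weaker a base it is — the better a leaving group it makes.
(CH₃)₃C–N₂⁺ loses N₂: no meaningful conjugate acid; N₂ departs as an exceptionally stable neutral molecule
(CH₃)₃C–OTf loses OTf⁻: pKₐ(CF₃SO₃H (triflic acid)) ≈ -14
(CH₃)₃C–OTs loses OTs⁻: pKₐ(p-CH₃C₆H₄SO₃H (TsOH)) ≈ -2.8
(CH₃)₃C–OC(O)CF₃ loses CF₃COO⁻: pKₐ(CF₃COOH) ≈ 0.2
(CH₃)₃C–N(CH₃)₃⁺ loses NR'₃: pKₐ(R'₃NH⁺) ≈ 10.7
(CH₃)₃C–OC(CH₃)₃ loses (CH₃)₃CO⁻: pKₐ(t-BuOH) ≈ 18

(CH₃)₃C–OC(CH₃)₃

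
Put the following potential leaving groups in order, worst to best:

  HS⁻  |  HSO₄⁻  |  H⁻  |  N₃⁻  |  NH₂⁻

NH₂⁻ < H⁻ < HS⁻ < N₃⁻ < HSO₄⁻

The more stable X⁻ (or X) is on its own — i.e. the weaker a base it is — the better a leaving group it makes.
HSO₄⁻: pKₐ(H₂SO₄) ≈ -3
N₃⁻: pKₐ(HN₃) ≈ 4.7
HS⁻: pKₐ(H₂S) ≈ 7 — larger and more polarisable than the oxygen analogue
H⁻: pKₐ(H₂) ≈ 36
NH₂⁻: pKₐ(NH₃) ≈ 38
The question asks for worst first, so the sequence is read in increasing leaving-group ability.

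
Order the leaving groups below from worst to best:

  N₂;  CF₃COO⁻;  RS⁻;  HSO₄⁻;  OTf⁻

RS⁻ < CF₃COO⁻ < HSO₄⁻ < OTf⁻ < N₂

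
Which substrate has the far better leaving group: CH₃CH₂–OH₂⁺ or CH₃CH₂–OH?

CH₃CH₂–OH₂⁺

From CH₃CH₂–OH the departing group would be OH⁻ (pKₐ(H₂O) ≈ 15.7). Strong base; essentially never leaves without prior activation.
From CH₃CH₂–OH₂⁺ the leaving group is H₂O (pKₐ(H₃O⁺) ≈ -1.7). Neutral; leaves from a protonated alcohol (R–OH₂⁺).
(In practice CH₃CH₂–OH₂⁺ is made from CH₃CH₂–OH by protonation with strong acid, converting the leaving group from hydroxide to neutral water.)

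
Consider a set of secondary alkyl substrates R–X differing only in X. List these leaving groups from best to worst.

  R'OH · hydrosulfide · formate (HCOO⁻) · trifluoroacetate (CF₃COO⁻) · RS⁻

R'OH: pKₐ(R'OH₂⁺) ≈ -2.4 — neutral; leaves from a protonated ether (an oxonium ion, R–O(H)R'⁺)
trifluoroacetate (CF₃COO⁻): pKₐ(CF₃COOH) ≈ 0.2 — strongly electron-withdrawing CF₃ stabilises the carboxylate
formate (HCOO⁻): pKₐ(HCOOH) ≈ 3.8 — resonance-stabilised carboxylate
hydrosulfide: pKₐ(H₂S) ≈ 7
RS⁻: pKₐ(RSH (a thiol)) ≈ 10.5 — moderately basic; rarely leaves without activation

R'OH > trifluoroacetate (CF₃COO⁻) > formate (HCOO⁻) > hydrosulfide > RS⁻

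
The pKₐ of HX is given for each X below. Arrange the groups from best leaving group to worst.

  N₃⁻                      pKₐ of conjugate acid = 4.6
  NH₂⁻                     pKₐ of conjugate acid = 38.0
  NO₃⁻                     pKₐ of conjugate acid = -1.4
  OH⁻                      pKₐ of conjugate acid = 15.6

NO₃⁻ > N₃⁻ > OH⁻ > NH₂⁻

Lower conjugate-acid pKₐ ⇒ weaker base ⇒ better leaving group.
Sorting by the given values: NO₃⁻ (-1.4), N₃⁻ (4.6), OH⁻ (15.6), NH₂⁻ (38.0).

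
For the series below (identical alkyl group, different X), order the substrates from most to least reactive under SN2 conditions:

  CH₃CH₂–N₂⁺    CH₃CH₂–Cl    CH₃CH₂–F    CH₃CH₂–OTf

CH₃CH₂–N₂⁺ > CH₃CH₂–OTf > CH₃CH₂–Cl > CH₃CH₂–F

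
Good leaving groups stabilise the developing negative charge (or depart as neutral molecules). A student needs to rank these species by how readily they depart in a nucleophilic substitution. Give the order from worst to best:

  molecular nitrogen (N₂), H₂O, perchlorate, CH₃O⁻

CH₃O⁻ < H₂O < perchlorate < molecular nitrogen (N₂)

molecular nitrogen (N₂): no meaningful conjugate acid; N₂ departs as an exceptionally stable neutral molecule
perchlorate: pKₐ(HClO₄) ≈ -10
H₂O: pKₐ(H₃O⁺) ≈ -1.7
CH₃O⁻: pKₐ(CH₃OH) ≈ 15.5
Listed from poorest to best leaving group as asked.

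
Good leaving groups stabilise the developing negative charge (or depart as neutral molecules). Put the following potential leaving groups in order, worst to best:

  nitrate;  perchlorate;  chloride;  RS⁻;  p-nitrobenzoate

Leaving-group ability tracks the stability of the departed species; conjugate-acid pKₐ is the usual yardstick (lower pKₐ → better LG).
perchlorate: pKₐ(HClO₄) ≈ -10 — extremely weak base; rarely used for safety reasons
chloride: pKₐ(HCl) ≈ -7
nitrate: pKₐ(HNO₃) ≈ -1.3 — resonance-delocalised over three oxygens
p-nitrobenzoate: pKₐ(p-nitrobenzoic acid) ≈ 3.4 — electron-withdrawing nitro group stabilises the carboxylate
RS⁻: pKₐ(RSH (a thiol)) ≈ 10.5 — moderately basic; rarely leaves without activation
The question asks for worst first, so the sequence is read in increasing leaving-group ability.

RS⁻ < p-nitrobenzoate < nitrate < chloride < perchlorate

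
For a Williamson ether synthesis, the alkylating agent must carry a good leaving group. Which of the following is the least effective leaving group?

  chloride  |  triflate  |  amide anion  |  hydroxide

The more stable X⁻ (or X) is on its own — i.e. the weaker a base it is — the better a leaving group it makes.
triflate: pKₐ(CF₃SO₃H (triflic acid)) ≈ -14
chloride: pKₐ(HCl) ≈ -7
hydroxide: pKₐ(H₂O) ≈ 15.7
amide anion: pKₐ(NH₃) ≈ 38

amide anion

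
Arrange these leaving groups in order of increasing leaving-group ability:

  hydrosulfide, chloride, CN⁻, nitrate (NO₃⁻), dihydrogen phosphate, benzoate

CN⁻ < hydrosulfide < benzoate < dihydrogen phosphate < nitrate (NO₃⁻) < chloride

Leaving-group ability tracks the stability of the departed species; conjugate-acid pKₐ is the usual yardstick (lower pKₐ → better LG).
chloride: pKₐ(HCl) ≈ -7
nitrate (NO₃⁻): pKₐ(HNO₃) ≈ -1.3
dihydrogen phosphate: pKₐ(H₃PO₄) ≈ 2.1 — moderate base; biological leaving group after further activation
benzoate: pKₐ(C₆H₅COOH) ≈ 4.2 — aryl carboxylate
hydrosulfide: pKₐ(H₂S) ≈ 7 — larger and more polarisable than the oxygen analogue
CN⁻: pKₐ(HCN) ≈ 9.2 — sp carbon stabilises the charge somewhat, but still a poor LG
The question asks for worst first, so the sequence is read in increasing leaving-group ability.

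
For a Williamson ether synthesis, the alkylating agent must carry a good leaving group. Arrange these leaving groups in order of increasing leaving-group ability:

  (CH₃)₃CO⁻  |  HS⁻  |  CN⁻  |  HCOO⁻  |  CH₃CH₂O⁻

The more stable X⁻ (or X) is on its own — i.e. the weaker a base it is — the better a leaving group it makes.
HCOO⁻: pKₐ(HCOOH) ≈ 3.8 — resonance-stabilised carboxylate
HS⁻: pKₐ(H₂S) ≈ 7 — larger and more polarisable than the oxygen analogue
CN⁻: pKₐ(HCN) ≈ 9.2
CH₃CH₂O⁻: pKₐ(CH₃CH₂OH) ≈ 16
(CH₃)₃CO⁻: pKₐ(t-BuOH) ≈ 18
Reversing gives the worst-to-best order requested.

(CH₃)₃CO⁻ < CH₃CH₂O⁻ < CN⁻ < HS⁻ < HCOO⁻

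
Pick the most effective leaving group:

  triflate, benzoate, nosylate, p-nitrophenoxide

triflate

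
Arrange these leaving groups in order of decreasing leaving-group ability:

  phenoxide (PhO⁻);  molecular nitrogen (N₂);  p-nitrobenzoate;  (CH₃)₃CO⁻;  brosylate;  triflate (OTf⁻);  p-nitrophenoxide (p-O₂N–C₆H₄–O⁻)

Leaving-group ability tracks the stability of the departed species; conjugate-acid pKₐ is the usual yardstick (lower pKₐ → better LG).
molecular nitrogen (N₂): no meaningful conjugate acid; N₂ departs as an exceptionally stable neutral molecule
triflate (OTf⁻): pKₐ(CF₃SO₃H (triflic acid)) ≈ -14 — charge spread over three oxygens and a CF₃ group; the premier leaving group in synthesis
brosylate: pKₐ(p-BrC₆H₄SO₃H) ≈ -2.8 — arenesulfonate with a p-bromo substituent
p-nitrobenzoate: pKₐ(p-nitrobenzoic acid) ≈ 3.4
p-nitrophenoxide (p-O₂N–C₆H₄–O⁻): pKₐ(p-nitrophenol) ≈ 7.2 — nitro group delocalises the charge; the classic chromogenic LG
phenoxide (PhO⁻): pKₐ(C₆H₅OH (phenol)) ≈ 10 — resonance into the ring helps, but still a poor LG
(CH₃)₃CO⁻: pKₐ(t-BuOH) ≈ 18

molecular nitrogen (N₂) > triflate (OTf⁻) > brosylate > p-nitrobenzoate > p-nitrophenoxide (p-O₂N–C₆H₄–O⁻) > phenoxide (PhO⁻) > (CH₃)₃CO⁻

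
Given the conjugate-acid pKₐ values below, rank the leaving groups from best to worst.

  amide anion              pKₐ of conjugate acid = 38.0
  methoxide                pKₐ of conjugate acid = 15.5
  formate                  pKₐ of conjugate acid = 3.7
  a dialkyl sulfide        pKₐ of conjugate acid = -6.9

a dialkyl sulfide > formate > methoxide > amide anion

Lower conjugate-acid pKₐ ⇒ weaker base ⇒ better leaving group.
Sorting by the given values: a dialkyl sulfide (-6.9), formate (3.7), methoxide (15.5), amide anion (38.0).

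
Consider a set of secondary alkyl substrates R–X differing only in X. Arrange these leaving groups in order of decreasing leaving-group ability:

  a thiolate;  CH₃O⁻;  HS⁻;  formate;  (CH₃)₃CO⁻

formate > HS⁻ > a thiolate > CH₃O⁻ > (CH₃)₃CO⁻

The more stable X⁻ (or X) is on its own — i.e. the weaker a base it is — the better a leaving group it makes.
formate: pKₐ(HCOOH) ≈ 3.8
HS⁻: pKₐ(H₂S) ≈ 7
a thiolate: pKₐ(RSH (a thiol)) ≈ 10.5
CH₃O⁻: pKₐ(CH₃OH) ≈ 15.5 — strong base; alkoxides do not leave unassisted
(CH₃)₃CO⁻: pKₐ(t-BuOH) ≈ 18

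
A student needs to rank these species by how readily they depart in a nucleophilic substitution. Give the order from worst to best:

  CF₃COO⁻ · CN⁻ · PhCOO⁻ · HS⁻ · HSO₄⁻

HSO₄⁻: pKₐ(H₂SO₄) ≈ -3 — conjugate base of a strong mineral acid
CF₃COO⁻: pKₐ(CF₃COOH) ≈ 0.2 — strongly electron-withdrawing CF₃ stabilises the carboxylate
PhCOO⁻: pKₐ(C₆H₅COOH) ≈ 4.2
HS⁻: pKₐ(H₂S) ≈ 7
CN⁻: pKₐ(HCN) ≈ 9.2 — sp carbon stabilises the charge somewhat, but still a poor LG
Reversing gives the worst-to-best order requested.

CN⁻ < HS⁻ < PhCOO⁻ < CF₃COO⁻ < HSO₄⁻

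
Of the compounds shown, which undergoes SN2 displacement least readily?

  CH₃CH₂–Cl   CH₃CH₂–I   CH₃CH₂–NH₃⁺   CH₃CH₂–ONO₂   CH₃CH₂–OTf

CH₃CH₂–NH₃⁺

Identical carbon frameworks mean the comparison reduces to leaving-group quality.
Leaving-group ability tracks the stability of the departed species; conjugate-acid pKₐ is the usual yardstick (lower pKₐ → better LG).
CH₃CH₂–OTf loses OTf⁻: pKₐ(CF₃SO₃H (triflic acid)) ≈ -14
CH₃CH₂–I loses I⁻: pKₐ(HI) ≈ -10
CH₃CH₂–Cl loses Cl⁻: pKₐ(HCl) ≈ -7
CH₃CH₂–ONO₂ loses NO₃⁻: pKₐ(HNO₃) ≈ -1.3
CH₃CH₂–NH₃⁺ loses NH₃: pKₐ(NH₄⁺) ≈ 9.2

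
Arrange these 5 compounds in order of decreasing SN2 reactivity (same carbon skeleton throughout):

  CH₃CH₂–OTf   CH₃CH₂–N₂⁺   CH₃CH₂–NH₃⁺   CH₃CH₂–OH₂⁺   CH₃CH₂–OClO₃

Same R in every case — rank the leaving groups.
Rank by basicity of the departing species: weakest base leaves most easily.
CH₃CH₂–N₂⁺ loses N₂: no meaningful conjugate acid; N₂ departs as an exceptionally stable neutral molecule
CH₃CH₂–OTf loses OTf⁻: pKₐ(CF₃SO₃H (triflic acid)) ≈ -14
CH₃CH₂–OClO₃ loses ClO₄⁻: pKₐ(HClO₄) ≈ -10
CH₃CH₂–OH₂⁺ loses H₂O: pKₐ(H₃O⁺) ≈ -1.7
CH₃CH₂–NH₃⁺ loses NH₃: pKₐ(NH₄⁺) ≈ 9.2

CH₃CH₂–N₂⁺ > CH₃CH₂–OTf > CH₃CH₂–OClO₃ > CH₃CH₂–OH₂⁺ > CH₃CH₂–NH₃⁺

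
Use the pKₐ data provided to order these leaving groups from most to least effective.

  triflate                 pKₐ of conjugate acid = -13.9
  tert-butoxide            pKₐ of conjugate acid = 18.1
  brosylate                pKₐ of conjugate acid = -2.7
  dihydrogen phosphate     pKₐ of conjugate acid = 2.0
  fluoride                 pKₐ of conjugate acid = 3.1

Lower conjugate-acid pKₐ ⇒ weaker base ⇒ better leaving group.
Sorting by the given values: triflate (-13.9), brosylate (-2.7), dihydrogen phosphate (2.0), fluoride (3.1), tert-butoxide (18.1).

triflate > brosylate > dihydrogen phosphate > fluoride > tert-butoxide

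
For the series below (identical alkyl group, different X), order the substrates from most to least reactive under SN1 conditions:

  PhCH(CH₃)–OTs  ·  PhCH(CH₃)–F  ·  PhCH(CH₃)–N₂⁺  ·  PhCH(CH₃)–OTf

With the same alkyl group throughout, only the leaving group differentiates the rates.
A good leaving group is a weak base: the lower the pKₐ of its conjugate acid, the more readily it departs.
PhCH(CH₃)–N₂⁺ loses N₂: no meaningful conjugate acid; N₂ departs as an exceptionally stable neutral molecule
PhCH(CH₃)–OTf loses OTf⁻: pKₐ(CF₃SO₃H (triflic acid)) ≈ -14
PhCH(CH₃)–OTs loses OTs⁻: pKₐ(p-CH₃C₆H₄SO₃H (TsOH)) ≈ -2.8
PhCH(CH₃)–F loses F⁻: pKₐ(HF) ≈ 3.2

PhCH(CH₃)–N₂⁺ > PhCH(CH₃)–OTf > PhCH(CH₃)–OTs > PhCH(CH₃)–F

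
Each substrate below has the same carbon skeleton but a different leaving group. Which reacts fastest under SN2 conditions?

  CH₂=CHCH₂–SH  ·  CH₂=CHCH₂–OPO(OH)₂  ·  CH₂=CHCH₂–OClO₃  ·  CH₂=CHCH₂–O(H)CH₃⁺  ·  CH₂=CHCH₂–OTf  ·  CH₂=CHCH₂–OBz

CH₂=CHCH₂–OTf

The skeletons are identical, so relative rate is governed entirely by leaving-group ability.
The more stable X⁻ (or X) is on its own — i.e. the weaker a base it is — the better a leaving group it makes.
CH₂=CHCH₂–OTf loses OTf⁻: pKₐ(CF₃SO₃H (triflic acid)) ≈ -14
CH₂=CHCH₂–OClO₃ loses ClO₄⁻: pKₐ(HClO₄) ≈ -10
CH₂=CHCH₂–O(H)CH₃⁺ loses R'OH: pKₐ(R'OH₂⁺) ≈ -2.4
CH₂=CHCH₂–OPO(OH)₂ loses H₂PO₄⁻: pKₐ(H₃PO₄) ≈ 2.1
CH₂=CHCH₂–OBz loses PhCOO⁻: pKₐ(C₆H₅COOH) ≈ 4.2
CH₂=CHCH₂–SH loses HS⁻: pKₐ(H₂S) ≈ 7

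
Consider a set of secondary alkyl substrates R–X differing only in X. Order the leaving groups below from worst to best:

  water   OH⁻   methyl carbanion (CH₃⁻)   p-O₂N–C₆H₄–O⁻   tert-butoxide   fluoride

water: pKₐ(H₃O⁺) ≈ -1.7
fluoride: pKₐ(HF) ≈ 3.2 — small and strongly basic; the poor halide leaving group
p-O₂N–C₆H₄–O⁻: pKₐ(p-nitrophenol) ≈ 7.2
OH⁻: pKₐ(H₂O) ≈ 15.7 — strong base; essentially never leaves without prior activation
tert-butoxide: pKₐ(t-BuOH) ≈ 18 — bulky, strongly basic alkoxide
methyl carbanion (CH₃⁻): pKₐ(CH₄) ≈ 48 — unstabilised carbanion; the worst conceivable leaving group
The question asks for worst first, so the sequence is read in increasing leaving-group ability.

methyl carbanion (CH₃⁻) < tert-butoxide < OH⁻ < p-O₂N–C₆H₄–O⁻ < fluoride < water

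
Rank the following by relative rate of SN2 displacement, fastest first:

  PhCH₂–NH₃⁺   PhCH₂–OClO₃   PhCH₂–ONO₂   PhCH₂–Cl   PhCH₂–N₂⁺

PhCH₂–N₂⁺ > PhCH₂–OClO₃ > PhCH₂–Cl > PhCH₂–ONO₂ > PhCH₂–NH₃⁺

The skeletons are identical, so relative rate is governed entirely by leaving-group ability.
A good leaving group is a weak base: the lower the pKₐ of its conjugate acid, the more readily it departs.
PhCH₂–N₂⁺ loses N₂: no meaningful conjugate acid; N₂ departs as an exceptionally stable neutral molecule
PhCH₂–OClO₃ loses ClO₄⁻: pKₐ(HClO₄) ≈ -10
PhCH₂–Cl loses Cl⁻: pKₐ(HCl) ≈ -7
PhCH₂–ONO₂ loses NO₃⁻: pKₐ(HNO₃) ≈ -1.3
PhCH₂–NH₃⁺ loses NH₃: pKₐ(NH₄⁺) ≈ 9.2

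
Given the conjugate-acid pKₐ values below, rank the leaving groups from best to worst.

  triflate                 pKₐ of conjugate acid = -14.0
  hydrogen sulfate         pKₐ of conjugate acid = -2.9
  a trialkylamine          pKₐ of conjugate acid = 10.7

triflate > hydrogen sulfate > a trialkylamine

Lower conjugate-acid pKₐ ⇒ weaker base ⇒ better leaving group.
Sorting by the given values: triflate (-14.0), hydrogen sulfate (-2.9), a trialkylamine (10.7).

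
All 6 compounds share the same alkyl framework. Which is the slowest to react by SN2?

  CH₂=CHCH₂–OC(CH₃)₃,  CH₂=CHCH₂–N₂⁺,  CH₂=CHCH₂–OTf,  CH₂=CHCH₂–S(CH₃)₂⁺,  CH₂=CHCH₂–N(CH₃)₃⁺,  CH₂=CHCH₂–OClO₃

CH₂=CHCH₂–OC(CH₃)₃

Identical carbon frameworks mean the comparison reduces to leaving-group quality.
Rank by basicity of the departing species: weakest base leaves most easily.
CH₂=CHCH₂–N₂⁺ loses N₂: no meaningful conjugate acid; N₂ departs as an exceptionally stable neutral molecule
CH₂=CHCH₂–OTf loses OTf⁻: pKₐ(CF₃SO₃H (triflic acid)) ≈ -14
CH₂=CHCH₂–OClO₃ loses ClO₄⁻: pKₐ(HClO₄) ≈ -10
CH₂=CHCH₂–S(CH₃)₂⁺ loses SR'₂: pKₐ(R'₂SH⁺) ≈ -7
CH₂=CHCH₂–N(CH₃)₃⁺ loses NR'₃: pKₐ(R'₃NH⁺) ≈ 10.7
CH₂=CHCH₂–OC(CH₃)₃ loses (CH₃)₃CO⁻: pKₐ(t-BuOH) ≈ 18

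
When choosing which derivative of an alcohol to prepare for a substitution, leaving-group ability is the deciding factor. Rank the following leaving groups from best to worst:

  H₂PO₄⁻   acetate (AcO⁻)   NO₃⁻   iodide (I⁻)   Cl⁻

iodide (I⁻) > Cl⁻ > NO₃⁻ > H₂PO₄⁻ > acetate (AcO⁻)

iodide (I⁻): pKₐ(HI) ≈ -10
Cl⁻: pKₐ(HCl) ≈ -7
NO₃⁻: pKₐ(HNO₃) ≈ -1.3
H₂PO₄⁻: pKₐ(H₃PO₄) ≈ 2.1
acetate (AcO⁻): pKₐ(CH₃COOH) ≈ 4.8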